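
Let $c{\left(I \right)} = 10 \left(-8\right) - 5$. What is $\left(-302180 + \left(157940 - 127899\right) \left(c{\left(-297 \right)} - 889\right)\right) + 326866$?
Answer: $-29235248$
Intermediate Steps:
$c{\left(I \right)} = -85$ ($c{\left(I \right)} = -80 - 5 = -85$)
$\left(-302180 + \left(157940 - 127899\right) \left(c{\left(-297 \right)} - 889\right)\right) + 326866 = \left(-302180 + \left(157940 - 127899\right) \left(-85 - 889\right)\right) + 326866 = \left(-302180 + 30041 \left(-974\right)\right) + 326866 = \left(-302180 - 29259934\right) + 326866 = -29562114 + 326866 = -29235248$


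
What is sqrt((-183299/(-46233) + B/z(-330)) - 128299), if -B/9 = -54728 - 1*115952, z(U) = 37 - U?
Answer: 2*I*sqrt(992518320421089946)/5655837 ≈ 352.29*I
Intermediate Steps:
B = 1536120 (B = -9*(-54728 - 1*115952) = -9*(-54728 - 115952) = -9*(-170680) = 1536120)
sqrt((-183299/(-46233) + B/z(-330)) - 128299) = sqrt((-183299/(-46233) + 1536120/(37 - 1*(-330))) - 128299) = sqrt((-183299*(-1/46233) + 1536120/(37 + 330)) - 128299) = sqrt((183299/46233 + 1536120/367) - 128299) = sqrt(71086706693/16967511 - 128299) = sqrt(-2105827987096/16967511) = 2*I*sqrt(992518320421089946)/5655837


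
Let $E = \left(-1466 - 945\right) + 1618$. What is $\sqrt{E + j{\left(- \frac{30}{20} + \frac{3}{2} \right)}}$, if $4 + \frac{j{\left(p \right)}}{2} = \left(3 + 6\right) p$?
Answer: $3 i \sqrt{89} \approx 28.302 i$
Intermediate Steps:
$j{\left(p \right)} = -8 + 18 p$ ($j{\left(p \right)} = -8 + 2 \left(3 + 6\right) p = -8 + 2 \cdot 9 p = -8 + 18 p$)
$E = -793$ ($E = -2411 + 1618 = -793$)
$\sqrt{E + j{\left(- \frac{30}{20} + \frac{3}{2} \right)}} = \sqrt{-793 - \left(8 - 18 \left(- \frac{30}{20} + \frac{3}{2}\right)\right)} = \sqrt{-793 - \left(8 - 18 \left(\left(-30\right) \frac{1}{20} + 3 \cdot \frac{1}{2}\right)\right)} = \sqrt{-793 - \left(8 - 18 \left(- \frac{3}{2} + \frac{3}{2}\right)\right)} = \sqrt{-793 + \left(-8 + 18 \cdot 0\right)} = \sqrt{-793 + \left(-8 + 0\right)} = \sqrt{-793 - 8} = \sqrt{-801} = 3 i \sqrt{89}$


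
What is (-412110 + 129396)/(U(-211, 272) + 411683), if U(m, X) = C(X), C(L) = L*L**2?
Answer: -282714/20535331 ≈ -0.013767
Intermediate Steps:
C(L) = L**3
U(m, X) = X**3
(-412110 + 129396)/(U(-211, 272) + 411683) = (-412110 + 129396)/(272**3 + 411683) = -282714/(20123648 + 411683) = -282714/20535331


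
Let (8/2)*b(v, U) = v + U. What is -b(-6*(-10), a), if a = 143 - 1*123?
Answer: -20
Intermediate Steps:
a = 20 (a = 143 - 123 = 20)
b(v, U) = U/4 + v/4 (b(v, U) = (v + U)/4 = (U + v)/4 = U/4 + v/4)
-b(-6*(-10), a) = -((1/4)*20 + (-6*(-10))/4) = -(5 + (1/4)*60) = -(5 + 15) = -1*20 = -20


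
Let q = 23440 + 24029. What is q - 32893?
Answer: 14576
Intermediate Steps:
q = 47469
q - 32893 = 47469 - 32893 = 14576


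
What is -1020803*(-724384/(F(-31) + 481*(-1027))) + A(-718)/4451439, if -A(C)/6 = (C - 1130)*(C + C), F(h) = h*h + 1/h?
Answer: -4859086699519516064/3239758788013 ≈ -1.4998e+6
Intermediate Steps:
F(h) = 1/h + h² (F(h) = h² + 1/h = 1/h + h²)
A(C) = -12*C*(-1130 + C) (A(C) = -6*(C - 1130)*(C + C) = -6*(-1130 + C)*2*C = -12*C*(-1130 + C))
-1020803*(-724384/(F(-31) + 481*(-1027))) + A(-718)/4451439 = -1020803*(-724384/((1 + (-31)³)/(-31) + 481*(-1027))) + (12*(-718)*(1130 - 1*(-718)))/4451439 = -1020803*(-724384/(-(1 - 29791)/31 - 493987)) + (12*(-718)*(1130 + 718))*(1/4451439) = -1020803*(-724384/(-1/31*(-29790) - 493987)) + (12*(-718)*1848)*(1/4451439) = -1020803*(-724384/(29790/31 - 493987)) - 15922368*1/4451439 = -1020803/((-15283807/31*(-1/724384))) - 5307456/1483813 = -1020803/15283807/22455904 - 5307456/1483813 = -1020803*22455904/15283807 - 5307456/1483813 = -3274722024416/2183401 - 5307456/1483813 = -4859086699519516064/3239758788013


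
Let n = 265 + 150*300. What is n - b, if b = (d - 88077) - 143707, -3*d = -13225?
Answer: 817922/3 ≈ 2.7264e+5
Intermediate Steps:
d = 13225/3 (d = -1/3*(-13225) = 13225/3 ≈ 4408.3)
n = 45265 (n = 265 + 45000 = 45265)
b = -682127/3 (b = (13225/3 - 88077) - 143707 = -251006/3 - 143707 = -682127/3 ≈ -2.2738e+5)
n - b = 45265 - 1*(-682127/3) = 45265 + 682127/3 = 817922/3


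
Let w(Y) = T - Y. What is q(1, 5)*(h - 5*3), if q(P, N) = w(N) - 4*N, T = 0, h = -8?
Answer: 575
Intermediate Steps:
w(Y) = -Y (w(Y) = 0 - Y = -Y)
q(P, N) = -5*N (q(P, N) = -N - 4*N = -5*N)
q(1, 5)*(h - 5*3) = (-5*5)*(-8 - 5*3) = -25*(-8 - 15) = -25*(-23) = 575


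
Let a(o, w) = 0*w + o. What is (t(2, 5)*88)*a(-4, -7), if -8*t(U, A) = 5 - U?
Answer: 132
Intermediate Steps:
a(o, w) = o (a(o, w) = 0 + o = o)
t(U, A) = -5/8 + U/8 (t(U, A) = -(5 - U)/8 = -5/8 + U/8)
(t(2, 5)*88)*a(-4, -7) = ((-5/8 + (⅛)*2)*88)*(-4) = ((-5/8 + ¼)*88)*(-4) = -3/8*88*(-4) = -33*(-4) = 132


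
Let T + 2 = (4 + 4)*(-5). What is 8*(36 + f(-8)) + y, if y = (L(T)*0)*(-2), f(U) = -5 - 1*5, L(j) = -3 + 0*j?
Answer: 208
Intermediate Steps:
T = -42 (T = -2 + (4 + 4)*(-5) = -2 + 8*(-5) = -2 - 40 = -42)
L(j) = -3 (L(j) = -3 + 0 = -3)
f(U) = -10 (f(U) = -5 - 5 = -10)
y = 0 (y = -3*0*(-2) = 0*(-2) = 0)
8*(36 + f(-8)) + y = 8*(36 - 10) + 0 = 8*26 + 0 = 208 + 0 = 208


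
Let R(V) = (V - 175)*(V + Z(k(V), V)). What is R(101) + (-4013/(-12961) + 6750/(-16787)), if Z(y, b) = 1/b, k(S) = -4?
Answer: -164260829989455/21975207007 ≈ -7474.8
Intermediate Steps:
R(V) = (-175 + V)*(V + 1/V) (R(V) = (V - 175)*(V + 1/V) = (-175 + V)*(V + 1/V))
R(101) + (-4013/(-12961) + 6750/(-16787)) = (1 + 101² - 175*101 - 175/101) + (-4013/(-12961) + 6750/(-16787)) = (1 + 10201 - 17675 - 175*1/101) + (-4013*(-1/12961) + 6750*(-1/16787)) = (1 + 10201 - 17675 - 175/101) + (4013/12961 - 6750/16787) = -754948/101 - 20120519/217576307 = -164260829989455/21975207007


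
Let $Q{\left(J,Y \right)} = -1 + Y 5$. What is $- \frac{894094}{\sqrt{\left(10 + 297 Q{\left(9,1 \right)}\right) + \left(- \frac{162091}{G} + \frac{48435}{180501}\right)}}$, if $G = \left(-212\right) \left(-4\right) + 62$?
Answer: $- \frac{894094 \sqrt{3058172533406691610}}{55855022813} \approx -27993.0$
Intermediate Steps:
$Q{\left(J,Y \right)} = -1 + 5 Y$
$G = 910$ ($G = 848 + 62 = 910$)
$- \frac{894094}{\sqrt{\left(10 + 297 Q{\left(9,1 \right)}\right) + \left(- \frac{162091}{G} + \frac{48435}{180501}\right)}} = - \frac{894094}{\sqrt{\left(10 + 297 \left(-1 + 5 \cdot 1\right)\right) + \left(- \frac{162091}{910} + \frac{48435}{180501}\right)}} = - \frac{894094}{\sqrt{\left(10 + 297 \left(-1 + 5\right)\right) + \left(\left(-162091\right) \frac{1}{910} + 48435 \cdot \frac{1}{180501}\right)}} = - \frac{894094}{\sqrt{\left(10 + 297 \cdot 4\right) + \left(- \frac{162091}{910} + \frac{16145}{60167}\right)}} = - \frac{894094}{\sqrt{\left(10 + 1188\right) - \frac{9737837247}{54751970}}} = - \frac{894094}{\sqrt{1198 - \frac{9737837247}{54751970}}} = - \frac{894094}{\sqrt{\frac{55855022813}{54751970}}} = - \frac{894094}{\frac{1}{54751970} \sqrt{3058172533406691610}} = - 894094 \frac{\sqrt{3058172533406691610}}{55855022813} = - \frac{894094 \sqrt{3058172533406691610}}{55855022813}$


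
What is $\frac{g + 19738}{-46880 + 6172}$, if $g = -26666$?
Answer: $\frac{1732}{10177} \approx 0.17019$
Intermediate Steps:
$\frac{g + 19738}{-46880 + 6172} = \frac{-26666 + 19738}{-46880 + 6172} = - \frac{6928}{-40708} = \left(-6928\right) \left(- \frac{1}{40708}\right) = \frac{1732}{10177}$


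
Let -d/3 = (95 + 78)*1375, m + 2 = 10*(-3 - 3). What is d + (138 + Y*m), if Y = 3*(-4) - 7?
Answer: -712309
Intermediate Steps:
Y = -19 (Y = -12 - 7 = -19)
m = -62 (m = -2 + 10*(-3 - 3) = -2 + 10*(-6) = -2 - 60 = -62)
d = -713625 (d = -3*(95 + 78)*1375 = -519*1375 = -3*237875 = -713625)
d + (138 + Y*m) = -713625 + (138 - 19*(-62)) = -713625 + (138 + 1178) = -713625 + 1316 = -712309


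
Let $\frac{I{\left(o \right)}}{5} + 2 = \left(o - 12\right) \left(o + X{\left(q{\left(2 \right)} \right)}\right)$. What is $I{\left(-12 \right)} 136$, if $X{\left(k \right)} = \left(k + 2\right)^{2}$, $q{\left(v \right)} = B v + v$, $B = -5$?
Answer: $-393040$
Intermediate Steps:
$q{\left(v \right)} = - 4 v$ ($q{\left(v \right)} = - 5 v + v = - 4 v$)
$X{\left(k \right)} = \left(2 + k\right)^{2}$
$I{\left(o \right)} = -10 + 5 \left(-12 + o\right) \left(36 + o\right)$ ($I{\left(o \right)} = -10 + 5 \left(o - 12\right) \left(o + \left(2 - 8\right)^{2}\right) = -10 + 5 \left(-12 + o\right) \left(o + \left(2 - 8\right)^{2}\right) = -10 + 5 \left(-12 + o\right) \left(o + \left(-6\right)^{2}\right) = -10 + 5 \left(-12 + o\right) \left(o + 36\right) = -10 + 5 \left(-12 + o\right) \left(36 + o\right)$)
$I{\left(-12 \right)} 136 = \left(-2170 + 5 \left(-12\right)^{2} + 120 \left(-12\right)\right) 136 = \left(-2170 + 5 \cdot 144 - 1440\right) 136 = \left(-2170 + 720 - 1440\right) 136 = \left(-2890\right) 136 = -393040$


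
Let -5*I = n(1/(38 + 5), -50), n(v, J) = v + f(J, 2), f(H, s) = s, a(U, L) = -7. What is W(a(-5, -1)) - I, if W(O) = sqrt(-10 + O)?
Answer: 87/215 + I*sqrt(17) ≈ 0.40465 + 4.1231*I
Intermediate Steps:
n(v, J) = 2 + v (n(v, J) = v + 2 = 2 + v)
I = -87/215 (I = -(2 + 1/(38 + 5))/5 = -(2 + 1/43)/5 = -1/5*87/43 = -87/215 ≈ -0.40465)
W(a(-5, -1)) - I = sqrt(-10 - 7) - 1*(-87/215) = sqrt(-17) + 87/215 = I*sqrt(17) + 87/215 = 87/215 + I*sqrt(17)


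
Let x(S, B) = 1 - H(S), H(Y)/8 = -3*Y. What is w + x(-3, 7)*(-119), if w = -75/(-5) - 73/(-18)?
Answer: 152425/18 ≈ 8468.1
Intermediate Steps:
H(Y) = -24*Y (H(Y) = 8*(-3*Y) = -24*Y)
x(S, B) = 1 + 24*S (x(S, B) = 1 - (-24)*S = 1 + 24*S)
w = 343/18 (w = -75*(-1/5) - 73*(-1/18) = 15 + 73/18 = 343/18 ≈ 19.056)
w + x(-3, 7)*(-119) = 343/18 + (1 + 24*(-3))*(-119) = 343/18 + (1 - 72)*(-119) = 343/18 - 71*(-119) = 343/18 + 8449 = 152425/18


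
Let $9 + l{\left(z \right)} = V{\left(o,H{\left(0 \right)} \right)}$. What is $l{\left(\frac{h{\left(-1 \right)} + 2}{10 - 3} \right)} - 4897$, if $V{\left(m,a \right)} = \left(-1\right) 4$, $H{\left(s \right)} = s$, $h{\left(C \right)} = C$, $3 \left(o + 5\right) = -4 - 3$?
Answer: $-4910$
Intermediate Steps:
$o = - \frac{22}{3}$ ($o = -5 + \frac{-4 - 3}{3} = -5 + \frac{1}{3} \left(-7\right) = -5 - \frac{7}{3} = - \frac{22}{3} \approx -7.3333$)
$V{\left(m,a \right)} = -4$
$l{\left(z \right)} = -13$ ($l{\left(z \right)} = -9 - 4 = -13$)
$l{\left(\frac{h{\left(-1 \right)} + 2}{10 - 3} \right)} - 4897 = -13 - 4897 = -4910$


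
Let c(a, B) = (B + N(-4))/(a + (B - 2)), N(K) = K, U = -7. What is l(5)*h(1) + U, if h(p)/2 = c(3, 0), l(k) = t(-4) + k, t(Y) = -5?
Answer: -7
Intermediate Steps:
l(k) = -5 + k
c(a, B) = (-4 + B)/(-2 + B + a) (c(a, B) = (B - 4)/(a + (B - 2)) = (-4 + B)/(a + (-2 + B)) = (-4 + B)/(-2 + B + a))
h(p) = -8 (h(p) = 2*((-4 + 0)/(-2 + 0 + 3)) = 2*(-4/1) = 2*(1*(-4)) = 2*(-4) = -8)
l(5)*h(1) + U = (-5 + 5)*(-8) - 7 = 0*(-8) - 7 = 0 - 7 = -7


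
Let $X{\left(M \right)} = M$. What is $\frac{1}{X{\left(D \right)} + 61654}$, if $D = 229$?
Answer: $\frac{1}{61883} \approx 1.616 \cdot 10^{-5}$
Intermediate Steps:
$\frac{1}{X{\left(D \right)} + 61654} = \frac{1}{229 + 61654} = \frac{1}{61883}$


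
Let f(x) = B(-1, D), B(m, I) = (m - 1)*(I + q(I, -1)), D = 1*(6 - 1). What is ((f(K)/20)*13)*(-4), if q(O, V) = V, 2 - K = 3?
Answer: 104/5 ≈ 20.800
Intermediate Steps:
K = -1 (K = 2 - 1*3 = 2 - 3 = -1)
D = 5 (D = 1*5 = 5)
B(m, I) = (-1 + I)*(-1 + m) (B(m, I) = (m - 1)*(I - 1) = (-1 + m)*(-1 + I) = (-1 + I)*(-1 + m))
f(x) = -8 (f(x) = 1 - 1*5 - 1*(-1) + 5*(-1) = 1 - 5 + 1 - 5 = -8)
((f(K)/20)*13)*(-4) = (-8/20*13)*(-4) = (-8*1/20*13)*(-4) = -⅖*13*(-4) = -26/5*(-4) = 104/5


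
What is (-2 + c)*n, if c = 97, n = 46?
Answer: 4370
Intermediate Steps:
(-2 + c)*n = (-2 + 97)*46 = 95*46 = 4370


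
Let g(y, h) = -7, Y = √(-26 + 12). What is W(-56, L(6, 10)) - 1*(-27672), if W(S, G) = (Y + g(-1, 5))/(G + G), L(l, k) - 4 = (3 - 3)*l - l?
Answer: 110695/4 - I*√14/4 ≈ 27674.0 - 0.93541*I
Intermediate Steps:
Y = I*√14 (Y = √(-14) = I*√14 ≈ 3.7417*I)
L(l, k) = 4 - l (L(l, k) = 4 + ((3 - 3)*l - l) = 4 + (0*l - l) = 4 + (0 - l) = 4 - l)
W(S, G) = (-7 + I*√14)/(2*G) (W(S, G) = (I*√14 - 7)/(G + G) = (-7 + I*√14)/((2*G)) = (-7 + I*√14)*(1/(2*G)) = (-7 + I*√14)/(2*G))
W(-56, L(6, 10)) - 1*(-27672) = (-7 + I*√14)/(2*(4 - 1*6)) - 1*(-27672) = (-7 + I*√14)/(2*(4 - 6)) + 27672 = (½)*(-7 + I*√14)/(-2) + 27672 = (½)*(-½)*(-7 + I*√14) + 27672 = (7/4 - I*√14/4) + 27672 = 110695/4 - I*√14/4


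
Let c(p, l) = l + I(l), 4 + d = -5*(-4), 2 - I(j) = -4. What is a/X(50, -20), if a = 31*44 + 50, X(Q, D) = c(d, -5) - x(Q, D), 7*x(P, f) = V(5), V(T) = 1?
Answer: 4949/3 ≈ 1649.7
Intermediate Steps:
I(j) = 6 (I(j) = 2 - 1*(-4) = 2 + 4 = 6)
d = 16 (d = -4 - 5*(-4) = -4 + 20 = 16)
c(p, l) = 6 + l (c(p, l) = l + 6 = 6 + l)
x(P, f) = 1/7 (x(P, f) = (1/7)*1 = 1/7)
X(Q, D) = 6/7 (X(Q, D) = (6 - 5) - 1*1/7 = 1 - 1/7 = 6/7)
a = 1414 (a = 1364 + 50 = 1414)
a/X(50, -20) = 1414/(6/7) = 1414*(7/6) = 4949/3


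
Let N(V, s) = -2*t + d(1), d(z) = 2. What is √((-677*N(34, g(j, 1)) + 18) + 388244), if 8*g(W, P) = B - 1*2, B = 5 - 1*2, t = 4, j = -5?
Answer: 2*√98081 ≈ 626.36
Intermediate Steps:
B = 3 (B = 5 - 2 = 3)
g(W, P) = ⅛ (g(W, P) = (3 - 1*2)/8 = (3 - 2)/8 = (⅛)*1 = ⅛)
N(V, s) = -6 (N(V, s) = -2*4 + 2 = -8 + 2 = -6)
√((-677*N(34, g(j, 1)) + 18) + 388244) = √((-677*(-6) + 18) + 388244) = √((4062 + 18) + 388244) = √(4080 + 388244) = √392324 = 2*√98081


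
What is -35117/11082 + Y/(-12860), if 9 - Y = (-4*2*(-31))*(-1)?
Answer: -227226347/71257260 ≈ -3.1888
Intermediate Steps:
Y = 257 (Y = 9 - -4*2*(-31)*(-1) = 9 - (-8*(-31))*(-1) = 9 - 248*(-1) = 9 - 1*(-248) = 9 + 248 = 257)
-35117/11082 + Y/(-12860) = -35117/11082 + 257/(-12860) = -35117*1/11082 + 257*(-1/12860) = -35117/11082 - 257/12860 = -227226347/71257260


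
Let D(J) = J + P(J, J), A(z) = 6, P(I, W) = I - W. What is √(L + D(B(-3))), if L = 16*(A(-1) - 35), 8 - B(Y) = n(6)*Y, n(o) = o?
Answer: I*√438 ≈ 20.928*I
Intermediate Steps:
B(Y) = 8 - 6*Y
L = -464 (L = 16*(6 - 35) = 16*(-29) = -464)
D(J) = J (D(J) = J + (J - J) = J + 0 = J)
√(L + D(B(-3))) = √(-464 + (8 - 6*(-3))) = √(-464 + (8 + 18)) = √(-464 + 26) = √(-438) = I*√438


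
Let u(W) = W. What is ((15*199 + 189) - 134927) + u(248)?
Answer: -131505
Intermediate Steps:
((15*199 + 189) - 134927) + u(248) = ((15*199 + 189) - 134927) + 248 = ((2985 + 189) - 134927) + 248 = (3174 - 134927) + 248 = -131753 + 248 = -131505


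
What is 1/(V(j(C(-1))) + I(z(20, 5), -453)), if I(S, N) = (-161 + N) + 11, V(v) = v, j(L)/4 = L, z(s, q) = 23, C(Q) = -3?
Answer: -1/615 ≈ -0.0016260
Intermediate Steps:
j(L) = 4*L
I(S, N) = -150 + N
1/(V(j(C(-1))) + I(z(20, 5), -453)) = 1/(4*(-3) + (-150 - 453)) = 1/(-12 - 603) = 1/(-615) = -1/615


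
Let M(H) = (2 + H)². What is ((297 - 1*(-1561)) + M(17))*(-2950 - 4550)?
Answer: -16642500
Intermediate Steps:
((297 - 1*(-1561)) + M(17))*(-2950 - 4550) = ((297 - 1*(-1561)) + (2 + 17)²)*(-2950 - 4550) = ((297 + 1561) + 19²)*(-7500) = (1858 + 361)*(-7500) = 2219*(-7500) = -16642500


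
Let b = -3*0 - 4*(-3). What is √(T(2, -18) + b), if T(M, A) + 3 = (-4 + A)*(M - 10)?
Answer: √185 ≈ 13.601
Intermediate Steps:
b = 12 (b = 0 + 12 = 12)
T(M, A) = -3 + (-10 + M)*(-4 + A) (T(M, A) = -3 + (-4 + A)*(M - 10) = -3 + (-4 + A)*(-10 + M) = -3 + (-10 + M)*(-4 + A))
√(T(2, -18) + b) = √((37 - 10*(-18) - 4*2 - 18*2) + 12) = √((37 + 180 - 8 - 36) + 12) = √(173 + 12) = √185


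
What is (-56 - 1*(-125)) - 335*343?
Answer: -114836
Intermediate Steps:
(-56 - 1*(-125)) - 335*343 = (-56 + 125) - 114905 = 69 - 114905 = -114836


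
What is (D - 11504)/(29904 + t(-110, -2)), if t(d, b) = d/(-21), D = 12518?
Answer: 10647/314047 ≈ 0.033903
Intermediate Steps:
t(d, b) = -d/21 (t(d, b) = d*(-1/21) = -d/21)
(D - 11504)/(29904 + t(-110, -2)) = (12518 - 11504)/(29904 - 1/21*(-110)) = 1014/(29904 + 110/21) = 1014/(628094/21) = 1014*(21/628094) = 10647/314047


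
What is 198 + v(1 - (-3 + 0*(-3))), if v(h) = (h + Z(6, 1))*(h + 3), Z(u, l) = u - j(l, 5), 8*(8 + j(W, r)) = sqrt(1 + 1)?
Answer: 324 - 7*sqrt(2)/8 ≈ 322.76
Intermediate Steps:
j(W, r) = -8 + sqrt(2)/8 (j(W, r) = -8 + sqrt(1 + 1)/8 = -8 + sqrt(2)/8)
Z(u, l) = 8 + u - sqrt(2)/8 (Z(u, l) = u - (-8 + sqrt(2)/8) = u + (8 - sqrt(2)/8) = 8 + u - sqrt(2)/8)
v(h) = (3 + h)*(14 + h - sqrt(2)/8) (v(h) = (h + (8 + 6 - sqrt(2)/8))*(h + 3) = (h + (14 - sqrt(2)/8))*(3 + h) = (14 + h - sqrt(2)/8)*(3 + h) = (3 + h)*(14 + h - sqrt(2)/8))
198 + v(1 - (-3 + 0*(-3))) = 198 + (42 + (1 - (-3 + 0*(-3)))**2 + 17*(1 - (-3 + 0*(-3))) - 3*sqrt(2)/8 - (1 - (-3 + 0*(-3)))*sqrt(2)/8) = 198 + (42 + (1 - (-3 + 0))**2 + 17*(1 - (-3 + 0)) - 3*sqrt(2)/8 - (1 - (-3 + 0))*sqrt(2)/8) = 198 + (42 + (1 - 1*(-3))**2 + 17*(1 - 1*(-3)) - 3*sqrt(2)/8 - (1 - 1*(-3))*sqrt(2)/8) = 198 + (42 + (1 + 3)**2 + 17*(1 + 3) - 3*sqrt(2)/8 - (1 + 3)*sqrt(2)/8) = 198 + (42 + 4**2 + 17*4 - 3*sqrt(2)/8 - 1/8*4*sqrt(2)) = 198 + (42 + 16 + 68 - 3*sqrt(2)/8 - sqrt(2)/2) = 198 + (126 - 7*sqrt(2)/8) = 324 - 7*sqrt(2)/8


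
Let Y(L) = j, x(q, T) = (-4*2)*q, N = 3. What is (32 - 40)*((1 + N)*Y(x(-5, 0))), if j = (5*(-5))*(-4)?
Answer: -3200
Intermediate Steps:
x(q, T) = -8*q
j = 100 (j = -25*(-4) = 100)
Y(L) = 100
(32 - 40)*((1 + N)*Y(x(-5, 0))) = (32 - 40)*((1 + 3)*100) = -32*100 = -8*400 = -3200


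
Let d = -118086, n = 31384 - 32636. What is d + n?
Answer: -119338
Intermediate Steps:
n = -1252
d + n = -118086 - 1252 = -119338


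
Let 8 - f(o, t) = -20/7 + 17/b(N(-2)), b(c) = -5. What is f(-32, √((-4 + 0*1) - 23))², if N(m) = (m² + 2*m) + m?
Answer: 249001/1225 ≈ 203.27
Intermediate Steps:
N(m) = m² + 3*m
f(o, t) = 499/35 (f(o, t) = 8 - (-20/7 + 17/(-5)) = 8 - (-20*⅐ + 17*(-⅕)) = 8 - (-20/7 - 17/5) = 8 - 1*(-219/35) = 8 + 219/35 = 499/35)
f(-32, √((-4 + 0*1) - 23))² = (499/35)² = 249001/1225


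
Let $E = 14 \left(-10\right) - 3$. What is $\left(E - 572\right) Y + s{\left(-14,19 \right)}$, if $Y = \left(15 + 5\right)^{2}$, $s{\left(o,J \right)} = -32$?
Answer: $-286032$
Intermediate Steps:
$Y = 400$ ($Y = 20^{2} = 400$)
$E = -143$ ($E = -140 - 3 = -143$)
$\left(E - 572\right) Y + s{\left(-14,19 \right)} = \left(-143 - 572\right) 400 - 32 = \left(-715\right) 400 - 32 = -286000 - 32 = -286032$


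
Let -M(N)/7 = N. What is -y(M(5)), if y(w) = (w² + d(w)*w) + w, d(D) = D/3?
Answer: -4795/3 ≈ -1598.3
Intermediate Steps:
d(D) = D/3 (d(D) = D*(⅓) = D/3)
M(N) = -7*N
y(w) = w + 4*w²/3 (y(w) = (w² + (w/3)*w) + w = (w² + w²/3) + w = 4*w²/3 + w = w + 4*w²/3)
-y(M(5)) = -(-7*5)*(3 + 4*(-7*5))/3 = -(-35)*(3 + 4*(-35))/3 = -(-35)*(3 - 140)/3 = -(-35)*(-137)/3 = -1*4795/3 = -4795/3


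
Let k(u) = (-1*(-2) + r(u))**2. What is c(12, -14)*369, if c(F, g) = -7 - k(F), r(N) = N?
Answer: -74907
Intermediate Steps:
k(u) = (2 + u)**2 (k(u) = (-1*(-2) + u)**2 = (2 + u)**2)
c(F, g) = -7 - (2 + F)**2
c(12, -14)*369 = (-7 - (2 + 12)**2)*369 = (-7 - 1*14**2)*369 = (-7 - 1*196)*369 = (-7 - 196)*369 = -203*369 = -74907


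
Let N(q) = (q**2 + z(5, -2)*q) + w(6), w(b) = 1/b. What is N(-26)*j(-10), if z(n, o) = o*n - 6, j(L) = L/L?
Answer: 6553/6 ≈ 1092.2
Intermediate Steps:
j(L) = 1
z(n, o) = -6 + n*o (z(n, o) = n*o - 6 = -6 + n*o)
N(q) = 1/6 + q**2 - 16*q (N(q) = (q**2 + (-6 + 5*(-2))*q) + 1/6 = (q**2 + (-6 - 10)*q) + 1/6 = (q**2 - 16*q) + 1/6 = 1/6 + q**2 - 16*q)
N(-26)*j(-10) = (1/6 + (-26)**2 - 16*(-26))*1 = (1/6 + 676 + 416)*1 = (6553/6)*1 = 6553/6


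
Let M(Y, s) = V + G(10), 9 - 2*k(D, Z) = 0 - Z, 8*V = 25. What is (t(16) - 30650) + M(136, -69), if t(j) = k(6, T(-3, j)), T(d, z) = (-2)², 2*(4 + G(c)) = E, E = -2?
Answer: -245163/8 ≈ -30645.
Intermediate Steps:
G(c) = -5 (G(c) = -4 + (½)*(-2) = -4 - 1 = -5)
V = 25/8 (V = (⅛)*25 = 25/8 ≈ 3.1250)
T(d, z) = 4
k(D, Z) = 9/2 + Z/2 (k(D, Z) = 9/2 - (0 - Z)/2 = 9/2 - (-1)*Z/2 = 9/2 + Z/2)
t(j) = 13/2 (t(j) = 9/2 + (½)*4 = 9/2 + 2 = 13/2)
M(Y, s) = -15/8 (M(Y, s) = 25/8 - 5 = -15/8)
(t(16) - 30650) + M(136, -69) = (13/2 - 30650) - 15/8 = -61287/2 - 15/8 = -245163/8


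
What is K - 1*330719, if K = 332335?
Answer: 1616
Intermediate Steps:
K - 1*330719 = 332335 - 1*330719 = 332335 - 330719 = 1616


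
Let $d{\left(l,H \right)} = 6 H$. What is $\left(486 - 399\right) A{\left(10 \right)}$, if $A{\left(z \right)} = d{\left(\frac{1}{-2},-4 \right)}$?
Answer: $-2088$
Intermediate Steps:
$A{\left(z \right)} = -24$ ($A{\left(z \right)} = 6 \left(-4\right) = -24$)
$\left(486 - 399\right) A{\left(10 \right)} = \left(486 - 399\right) \left(-24\right) = 87 \left(-24\right) = -2088$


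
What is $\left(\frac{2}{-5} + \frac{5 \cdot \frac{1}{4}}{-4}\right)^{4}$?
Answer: $\frac{10556001}{40960000} \approx 0.25771$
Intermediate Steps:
$\left(\frac{2}{-5} + \frac{5 \cdot \frac{1}{4}}{-4}\right)^{4} = \left(2 \left(- \frac{1}{5}\right) + 5 \cdot \frac{1}{4} \left(- \frac{1}{4}\right)\right)^{4} = \left(- \frac{2}{5} + \frac{5}{4} \left(- \frac{1}{4}\right)\right)^{4} = \left(- \frac{2}{5} - \frac{5}{16}\right)^{4} = \left(- \frac{57}{80}\right)^{4} = \frac{10556001}{40960000}$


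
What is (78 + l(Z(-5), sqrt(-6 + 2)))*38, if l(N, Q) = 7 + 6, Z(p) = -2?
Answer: 3458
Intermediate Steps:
l(N, Q) = 13
(78 + l(Z(-5), sqrt(-6 + 2)))*38 = (78 + 13)*38 = 91*38 = 3458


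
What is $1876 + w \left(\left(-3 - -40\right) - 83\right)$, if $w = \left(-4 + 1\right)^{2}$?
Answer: $1462$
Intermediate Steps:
$w = 9$ ($w = \left(-3\right)^{2} = 9$)
$1876 + w \left(\left(-3 - -40\right) - 83\right) = 1876 + 9 \left(\left(-3 - -40\right) - 83\right) = 1876 + 9 \left(\left(-3 + 40\right) - 83\right) = 1876 + 9 \left(37 - 83\right) = 1876 + 9 \left(-46\right) = 1876 - 414 = 1462$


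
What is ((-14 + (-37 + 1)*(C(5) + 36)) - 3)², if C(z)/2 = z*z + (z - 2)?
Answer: 11082241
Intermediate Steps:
C(z) = -4 + 2*z + 2*z² (C(z) = 2*(z*z + (z - 2)) = 2*(z² + (-2 + z)) = 2*(-2 + z + z²) = -4 + 2*z + 2*z²)
((-14 + (-37 + 1)*(C(5) + 36)) - 3)² = ((-14 + (-37 + 1)*((-4 + 2*5 + 2*5²) + 36)) - 3)² = ((-14 - 36*((-4 + 10 + 2*25) + 36)) - 3)² = ((-14 - 36*((-4 + 10 + 50) + 36)) - 3)² = ((-14 - 36*(56 + 36)) - 3)² = ((-14 - 36*92) - 3)² = ((-14 - 3312) - 3)² = (-3326 - 3)² = (-3329)² = 11082241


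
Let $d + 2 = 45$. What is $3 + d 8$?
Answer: $347$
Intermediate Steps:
$d = 43$ ($d = -2 + 45 = 43$)
$3 + d 8 = 3 + 43 \cdot 8 = 3 + 344 = 347$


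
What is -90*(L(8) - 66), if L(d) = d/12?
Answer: 5880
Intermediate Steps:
L(d) = d/12 (L(d) = d*(1/12) = d/12)
-90*(L(8) - 66) = -90*((1/12)*8 - 66) = -90*(⅔ - 66) = -90*(-196/3) = 5880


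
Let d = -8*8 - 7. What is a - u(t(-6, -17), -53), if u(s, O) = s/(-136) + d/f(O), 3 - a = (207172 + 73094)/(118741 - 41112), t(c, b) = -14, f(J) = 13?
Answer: 325845537/68624036 ≈ 4.7483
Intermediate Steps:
d = -71 (d = -64 - 7 = -71)
a = -47379/77629 (a = 3 - (207172 + 73094)/(118741 - 41112) = 3 - 280266/77629 = -47379/77629 ≈ -0.61033)
u(s, O) = -71/13 - s/136 (u(s, O) = s/(-136) - 71/13 = s*(-1/136) - 71*1/13 = -s/136 - 71/13 = -71/13 - s/136)
a - u(t(-6, -17), -53) = -47379/77629 - (-71/13 - 1/136*(-14)) = -47379/77629 - (-71/13 + 7/68) = -47379/77629 - 1*(-4737/884) = -47379/77629 + 4737/884 = 325845537/68624036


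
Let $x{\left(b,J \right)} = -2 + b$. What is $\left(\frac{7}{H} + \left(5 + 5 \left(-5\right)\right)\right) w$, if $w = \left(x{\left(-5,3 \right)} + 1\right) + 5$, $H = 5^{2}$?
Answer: $\frac{493}{25} \approx 19.72$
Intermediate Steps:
$H = 25$
$w = -1$ ($w = \left(\left(-2 - 5\right) + 1\right) + 5 = \left(-7 + 1\right) + 5 = -6 + 5 = -1$)
$\left(\frac{7}{H} + \left(5 + 5 \left(-5\right)\right)\right) w = \left(\frac{7}{25} + \left(5 + 5 \left(-5\right)\right)\right) \left(-1\right) = \left(7 \cdot \frac{1}{25} + \left(5 - 25\right)\right) \left(-1\right) = \left(\frac{7}{25} - 20\right) \left(-1\right) = \left(- \frac{493}{25}\right) \left(-1\right) = \frac{493}{25}$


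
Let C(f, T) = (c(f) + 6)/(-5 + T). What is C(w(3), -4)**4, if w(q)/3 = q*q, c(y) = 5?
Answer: 14641/6561 ≈ 2.2315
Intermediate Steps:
w(q) = 3*q**2 (w(q) = 3*(q*q) = 3*q**2)
C(f, T) = 11/(-5 + T) (C(f, T) = (5 + 6)/(-5 + T) = 11/(-5 + T))
C(w(3), -4)**4 = (11/(-5 - 4))**4 = (11/(-9))**4 = (11*(-1/9))**4 = (-11/9)**4 = 14641/6561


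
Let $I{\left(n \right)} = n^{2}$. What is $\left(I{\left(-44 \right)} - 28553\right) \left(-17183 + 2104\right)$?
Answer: $401357743$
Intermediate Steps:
$\left(I{\left(-44 \right)} - 28553\right) \left(-17183 + 2104\right) = \left(\left(-44\right)^{2} - 28553\right) \left(-17183 + 2104\right) = \left(1936 - 28553\right) \left(-15079\right) = \left(-26617\right) \left(-15079\right) = 401357743$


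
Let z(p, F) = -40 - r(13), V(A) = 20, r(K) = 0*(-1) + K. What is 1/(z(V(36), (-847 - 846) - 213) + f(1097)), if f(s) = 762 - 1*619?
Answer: 1/90 ≈ 0.011111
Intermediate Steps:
r(K) = K (r(K) = 0 + K = K)
f(s) = 143 (f(s) = 762 - 619 = 143)
z(p, F) = -53 (z(p, F) = -40 - 1*13 = -40 - 13 = -53)
1/(z(V(36), (-847 - 846) - 213) + f(1097)) = 1/(-53 + 143) = 1/90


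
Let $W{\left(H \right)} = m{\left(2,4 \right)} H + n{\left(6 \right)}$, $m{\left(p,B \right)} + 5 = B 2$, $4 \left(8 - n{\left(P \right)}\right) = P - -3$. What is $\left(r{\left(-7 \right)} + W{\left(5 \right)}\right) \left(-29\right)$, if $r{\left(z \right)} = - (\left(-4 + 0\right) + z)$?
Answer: $- \frac{3683}{4} \approx -920.75$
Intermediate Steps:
$n{\left(P \right)} = \frac{29}{4} - \frac{P}{4}$ ($n{\left(P \right)} = 8 - \frac{P - -3}{4} = 8 - \frac{P + 3}{4} = 8 - \frac{3 + P}{4} = 8 - \left(\frac{3}{4} + \frac{P}{4}\right) = \frac{29}{4} - \frac{P}{4}$)
$m{\left(p,B \right)} = -5 + 2 B$ ($m{\left(p,B \right)} = -5 + B 2 = -5 + 2 B$)
$r{\left(z \right)} = 4 - z$ ($r{\left(z \right)} = - (-4 + z) = 4 - z$)
$W{\left(H \right)} = \frac{23}{4} + 3 H$ ($W{\left(H \right)} = \left(-5 + 2 \cdot 4\right) H + \left(\frac{29}{4} - \frac{3}{2}\right) = \left(-5 + 8\right) H + \left(\frac{29}{4} - \frac{3}{2}\right) = 3 H + \frac{23}{4} = \frac{23}{4} + 3 H$)
$\left(r{\left(-7 \right)} + W{\left(5 \right)}\right) \left(-29\right) = \left(\left(4 - -7\right) + \left(\frac{23}{4} + 3 \cdot 5\right)\right) \left(-29\right) = \left(\left(4 + 7\right) + \left(\frac{23}{4} + 15\right)\right) \left(-29\right) = \left(11 + \frac{83}{4}\right) \left(-29\right) = \frac{127}{4} \left(-29\right) = - \frac{3683}{4}$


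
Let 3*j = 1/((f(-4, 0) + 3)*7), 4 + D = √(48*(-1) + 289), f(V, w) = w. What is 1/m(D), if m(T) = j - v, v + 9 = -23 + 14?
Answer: 63/1135 ≈ 0.055507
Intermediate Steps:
v = -18 (v = -9 + (-23 + 14) = -9 - 9 = -18)
D = -4 + √241 (D = -4 + √(48*(-1) + 289) = -4 + √(-48 + 289) = -4 + √241 ≈ 11.524)
j = 1/63 (j = 1/(3*(((0 + 3)*7))) = 1/(3*((3*7))) = (⅓)/21 = (⅓)*(1/21) = 1/63 ≈ 0.015873)
m(T) = 1135/63 (m(T) = 1/63 - 1*(-18) = 1/63 + 18 = 1135/63)
1/m(D) = 1/(1135/63) = 63/1135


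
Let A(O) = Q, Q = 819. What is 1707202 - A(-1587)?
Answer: 1706383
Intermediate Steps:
A(O) = 819
1707202 - A(-1587) = 1707202 - 1*819 = 1707202 - 819 = 1706383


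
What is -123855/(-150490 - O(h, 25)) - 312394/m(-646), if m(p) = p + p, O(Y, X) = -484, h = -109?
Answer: 85182962/351101 ≈ 242.62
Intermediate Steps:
m(p) = 2*p
-123855/(-150490 - O(h, 25)) - 312394/m(-646) = -123855/(-150490 - 1*(-484)) - 312394/(2*(-646)) = -123855/(-150490 + 484) - 312394/(-1292) = -123855/(-150006) - 312394*(-1/1292) = -123855*(-1/150006) + 156197/646 = 1795/2174 + 156197/646 = 85182962/351101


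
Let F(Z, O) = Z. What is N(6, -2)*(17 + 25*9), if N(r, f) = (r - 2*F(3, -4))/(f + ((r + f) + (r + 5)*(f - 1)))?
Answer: 0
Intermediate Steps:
N(r, f) = (-6 + r)/(r + 2*f + (-1 + f)*(5 + r)) (N(r, f) = (r - 2*3)/(f + ((r + f) + (r + 5)*(f - 1))) = (r - 6)/(f + ((f + r) + (5 + r)*(-1 + f))) = (-6 + r)/(f + ((f + r) + (-1 + f)*(5 + r))) = (-6 + r)/(f + (f + r + (-1 + f)*(5 + r))) = (-6 + r)/(r + 2*f + (-1 + f)*(5 + r)))
N(6, -2)*(17 + 25*9) = ((-6 + 6)/(-5 + 7*(-2) - 2*6))*(17 + 25*9) = (0/(-5 - 14 - 12))*(17 + 225) = (0/(-31))*242 = -1/31*0*242 = 0*242 = 0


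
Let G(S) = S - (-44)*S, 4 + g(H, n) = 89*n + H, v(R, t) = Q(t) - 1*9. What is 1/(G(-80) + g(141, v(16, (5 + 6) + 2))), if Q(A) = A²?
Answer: 1/10777 ≈ 9.2790e-5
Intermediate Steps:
v(R, t) = -9 + t² (v(R, t) = t² - 1*9 = t² - 9 = -9 + t²)
g(H, n) = -4 + H + 89*n (g(H, n) = -4 + (89*n + H) = -4 + (H + 89*n) = -4 + H + 89*n)
G(S) = 45*S (G(S) = S + 44*S = 45*S)
1/(G(-80) + g(141, v(16, (5 + 6) + 2))) = 1/(45*(-80) + (-4 + 141 + 89*(-9 + ((5 + 6) + 2)²))) = 1/(-3600 + (-4 + 141 + 89*(-9 + (11 + 2)²))) = 1/(-3600 + (-4 + 141 + 89*(-9 + 13²))) = 1/(-3600 + (-4 + 141 + 89*(-9 + 169))) = 1/(-3600 + (-4 + 141 + 89*160)) = 1/(-3600 + (-4 + 141 + 14240)) = 1/(-3600 + 14377) = 1/10777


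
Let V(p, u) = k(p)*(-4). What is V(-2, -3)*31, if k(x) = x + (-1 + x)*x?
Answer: -496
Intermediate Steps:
k(x) = x + x*(-1 + x)
V(p, u) = -4*p² (V(p, u) = p²*(-4) = -4*p²)
V(-2, -3)*31 = -4*(-2)²*31 = -4*4*31 = -16*31 = -496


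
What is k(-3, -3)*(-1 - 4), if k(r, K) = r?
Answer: 15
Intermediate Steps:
k(-3, -3)*(-1 - 4) = -3*(-1 - 4) = -3*(-5) = 15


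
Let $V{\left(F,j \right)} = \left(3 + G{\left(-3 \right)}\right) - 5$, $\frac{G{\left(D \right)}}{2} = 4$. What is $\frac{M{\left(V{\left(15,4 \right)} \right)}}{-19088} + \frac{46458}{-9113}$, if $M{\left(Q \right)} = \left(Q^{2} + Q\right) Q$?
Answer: $- \frac{222271695}{43487236} \approx -5.1112$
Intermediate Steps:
$G{\left(D \right)} = 8$ ($G{\left(D \right)} = 2 \cdot 4 = 8$)
$V{\left(F,j \right)} = 6$ ($V{\left(F,j \right)} = \left(3 + 8\right) - 5 = 11 - 5 = 6$)
$M{\left(Q \right)} = Q \left(Q + Q^{2}\right)$ ($M{\left(Q \right)} = \left(Q + Q^{2}\right) Q = Q \left(Q + Q^{2}\right)$)
$\frac{M{\left(V{\left(15,4 \right)} \right)}}{-19088} + \frac{46458}{-9113} = \frac{6^{2} \left(1 + 6\right)}{-19088} + \frac{46458}{-9113} = 36 \cdot 7 \left(- \frac{1}{19088}\right) + 46458 \left(- \frac{1}{9113}\right) = 252 \left(- \frac{1}{19088}\right) - \frac{46458}{9113} = - \frac{63}{4772} - \frac{46458}{9113} = - \frac{222271695}{43487236}$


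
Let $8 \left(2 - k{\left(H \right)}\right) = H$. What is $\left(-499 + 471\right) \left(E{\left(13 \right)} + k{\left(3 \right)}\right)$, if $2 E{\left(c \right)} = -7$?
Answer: $\frac{105}{2} \approx 52.5$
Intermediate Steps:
$E{\left(c \right)} = - \frac{7}{2}$ ($E{\left(c \right)} = \frac{1}{2} \left(-7\right) = - \frac{7}{2}$)
$k{\left(H \right)} = 2 - \frac{H}{8}$
$\left(-499 + 471\right) \left(E{\left(13 \right)} + k{\left(3 \right)}\right) = \left(-499 + 471\right) \left(- \frac{7}{2} + \left(2 - \frac{3}{8}\right)\right) = - 28 \left(- \frac{7}{2} + \left(2 - \frac{3}{8}\right)\right) = - 28 \left(- \frac{7}{2} + \frac{13}{8}\right) = \left(-28\right) \left(- \frac{15}{8}\right) = \frac{105}{2}$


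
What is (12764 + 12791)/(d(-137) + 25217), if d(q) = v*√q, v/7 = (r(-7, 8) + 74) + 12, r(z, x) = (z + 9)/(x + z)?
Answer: 644420435/687882561 - 15741880*I*√137/687882561 ≈ 0.93682 - 0.26786*I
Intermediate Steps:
r(z, x) = (9 + z)/(x + z)
v = 616 (v = 7*(((9 - 7)/(8 - 7) + 74) + 12) = 7*((2/1 + 74) + 12) = 7*((1*2 + 74) + 12) = 7*((2 + 74) + 12) = 7*(76 + 12) = 7*88 = 616)
d(q) = 616*√q
(12764 + 12791)/(d(-137) + 25217) = (12764 + 12791)/(616*√(-137) + 25217) = 25555/(616*(I*√137) + 25217) = 25555/(616*I*√137 + 25217) = 25555/(25217 + 616*I*√137)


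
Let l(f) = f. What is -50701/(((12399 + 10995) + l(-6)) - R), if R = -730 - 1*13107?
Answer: -50701/37225 ≈ -1.3620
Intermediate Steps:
R = -13837 (R = -730 - 13107 = -13837)
-50701/(((12399 + 10995) + l(-6)) - R) = -50701/(((12399 + 10995) - 6) - 1*(-13837)) = -50701/((23394 - 6) + 13837) = -50701/(23388 + 13837) = -50701/37225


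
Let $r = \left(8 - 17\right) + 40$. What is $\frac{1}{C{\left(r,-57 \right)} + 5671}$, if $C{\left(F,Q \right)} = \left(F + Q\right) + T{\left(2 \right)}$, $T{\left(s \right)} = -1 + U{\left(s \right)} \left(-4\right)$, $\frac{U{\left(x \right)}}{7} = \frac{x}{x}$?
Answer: $\frac{1}{5616} \approx 0.00017806$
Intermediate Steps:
$r = 31$ ($r = -9 + 40 = 31$)
$U{\left(x \right)} = 7$ ($U{\left(x \right)} = 7 \frac{x}{x} = 7 \cdot 1 = 7$)
$T{\left(s \right)} = -29$ ($T{\left(s \right)} = -1 + 7 \left(-4\right) = -1 - 28 = -29$)
$C{\left(F,Q \right)} = -29 + F + Q$ ($C{\left(F,Q \right)} = \left(F + Q\right) - 29 = -29 + F + Q$)
$\frac{1}{C{\left(r,-57 \right)} + 5671} = \frac{1}{\left(-29 + 31 - 57\right) + 5671} = \frac{1}{-55 + 5671} = \frac{1}{5616}$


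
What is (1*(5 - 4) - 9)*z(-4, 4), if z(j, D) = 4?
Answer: -32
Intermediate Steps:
(1*(5 - 4) - 9)*z(-4, 4) = (1*(5 - 4) - 9)*4 = (1*1 - 9)*4 = (1 - 9)*4 = -8*4 = -32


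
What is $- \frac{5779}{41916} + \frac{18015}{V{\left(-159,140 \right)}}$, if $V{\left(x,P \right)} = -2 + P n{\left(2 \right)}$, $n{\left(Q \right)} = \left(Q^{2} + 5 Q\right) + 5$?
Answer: $\frac{123292693}{18568788} \approx 6.6398$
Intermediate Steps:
$n{\left(Q \right)} = 5 + Q^{2} + 5 Q$
$V{\left(x,P \right)} = -2 + 19 P$ ($V{\left(x,P \right)} = -2 + P \left(5 + 2^{2} + 5 \cdot 2\right) = -2 + P \left(5 + 4 + 10\right) = -2 + P 19 = -2 + 19 P$)
$- \frac{5779}{41916} + \frac{18015}{V{\left(-159,140 \right)}} = - \frac{5779}{41916} + \frac{18015}{-2 + 19 \cdot 140} = \left(-5779\right) \frac{1}{41916} + \frac{18015}{-2 + 2660} = - \frac{5779}{41916} + \frac{18015}{2658} = - \frac{5779}{41916} + 18015 \cdot \frac{1}{2658} = - \frac{5779}{41916} + \frac{6005}{886} = \frac{123292693}{18568788}$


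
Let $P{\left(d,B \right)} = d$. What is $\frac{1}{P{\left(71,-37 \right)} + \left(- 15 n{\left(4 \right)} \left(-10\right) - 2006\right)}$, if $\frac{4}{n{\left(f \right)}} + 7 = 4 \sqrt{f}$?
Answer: $- \frac{1}{1335} \approx -0.00074906$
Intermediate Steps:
$n{\left(f \right)} = \frac{4}{-7 + 4 \sqrt{f}}$
$\frac{1}{P{\left(71,-37 \right)} + \left(- 15 n{\left(4 \right)} \left(-10\right) - 2006\right)} = \frac{1}{71 - \left(2006 - - 15 \frac{4}{-7 + 4 \sqrt{4}} \left(-10\right)\right)} = \frac{1}{71 - \left(2006 - - 15 \frac{4}{-7 + 4 \cdot 2} \left(-10\right)\right)} = \frac{1}{71 - \left(2006 - - 15 \frac{4}{-7 + 8} \left(-10\right)\right)} = \frac{1}{71 - \left(2006 - - 15 \cdot \frac{4}{1} \left(-10\right)\right)} = \frac{1}{71 - \left(2006 - - 15 \cdot 4 \cdot 1 \left(-10\right)\right)} = \frac{1}{71 - \left(2006 - \left(-15\right) 4 \left(-10\right)\right)} = \frac{1}{71 - 1406} = \frac{1}{-1335} = - \frac{1}{1335}$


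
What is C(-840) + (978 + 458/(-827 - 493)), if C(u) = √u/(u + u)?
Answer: 645251/660 - I*√210/840 ≈ 977.65 - 0.017252*I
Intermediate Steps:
C(u) = 1/(2*√u) (C(u) = √u/((2*u)) = (1/(2*u))*√u = 1/(2*√u))
C(-840) + (978 + 458/(-827 - 493)) = 1/(2*√(-840)) + (978 + 458/(-827 - 493)) = (-I*√210/420)/2 + (978 + 458/(-1320)) = -I*√210/840 + (978 - 1/1320*458) = -I*√210/840 + (978 - 229/660) = -I*√210/840 + 645251/660 = 645251/660 - I*√210/840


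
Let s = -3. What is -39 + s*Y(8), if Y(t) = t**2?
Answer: -231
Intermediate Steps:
-39 + s*Y(8) = -39 - 3*8**2 = -39 - 3*64 = -39 - 192 = -231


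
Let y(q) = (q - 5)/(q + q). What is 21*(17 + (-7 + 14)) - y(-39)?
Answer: 19634/39 ≈ 503.44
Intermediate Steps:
y(q) = (-5 + q)/(2*q) (y(q) = (-5 + q)/((2*q)) = (-5 + q)*(1/(2*q)) = (-5 + q)/(2*q))
21*(17 + (-7 + 14)) - y(-39) = 21*(17 + (-7 + 14)) - (-5 - 39)/(2*(-39)) = 21*(17 + 7) - (-1)*(-44)/(2*39) = 21*24 - 1*22/39 = 504 - 22/39 = 19634/39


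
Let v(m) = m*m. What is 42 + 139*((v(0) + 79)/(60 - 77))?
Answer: -10267/17 ≈ -603.94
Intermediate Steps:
v(m) = m²
42 + 139*((v(0) + 79)/(60 - 77)) = 42 + 139*((0² + 79)/(60 - 77)) = 42 + 139*((0 + 79)/(-17)) = 42 + 139*(79*(-1/17)) = 42 + 139*(-79/17) = 42 - 10981/17 = -10267/17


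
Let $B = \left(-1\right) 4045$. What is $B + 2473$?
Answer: $-1572$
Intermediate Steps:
$B = -4045$
$B + 2473 = -4045 + 2473 = -1572$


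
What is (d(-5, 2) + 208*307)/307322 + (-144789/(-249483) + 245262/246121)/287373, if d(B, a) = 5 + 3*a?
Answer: 375666370834007305681/1807623532782650503986 ≈ 0.20782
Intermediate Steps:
(d(-5, 2) + 208*307)/307322 + (-144789/(-249483) + 245262/246121)/287373 = ((5 + 3*2) + 208*307)/307322 + (-144789/(-249483) + 245262/246121)/287373 = ((5 + 6) + 63856)*(1/307322) + (-144789*(-1/249483) + 245262*(1/246121))*(1/287373) = (11 + 63856)*(1/307322) + (48263/83161 + 245262/246121)*(1/287373) = 63867*(1/307322) + (32274771005/20467668481)*(1/287373) = 63867/307322 + 32274771005/5881855294390413 = 375666370834007305681/1807623532782650503986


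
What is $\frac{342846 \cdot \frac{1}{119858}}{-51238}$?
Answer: $- \frac{171423}{3070642102} \approx -5.5826 \cdot 10^{-5}$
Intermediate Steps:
$\frac{342846 \cdot \frac{1}{119858}}{-51238} = 342846 \cdot \frac{1}{119858} \left(- \frac{1}{51238}\right) = \frac{171423}{59929} \left(- \frac{1}{51238}\right) = - \frac{171423}{3070642102}$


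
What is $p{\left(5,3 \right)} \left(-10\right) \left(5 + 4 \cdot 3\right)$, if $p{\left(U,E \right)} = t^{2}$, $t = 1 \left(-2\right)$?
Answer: $-680$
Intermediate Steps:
$t = -2$
$p{\left(U,E \right)} = 4$ ($p{\left(U,E \right)} = \left(-2\right)^{2} = 4$)
$p{\left(5,3 \right)} \left(-10\right) \left(5 + 4 \cdot 3\right) = 4 \left(-10\right) \left(5 + 4 \cdot 3\right) = - 40 \left(5 + 12\right) = \left(-40\right) 17 = -680$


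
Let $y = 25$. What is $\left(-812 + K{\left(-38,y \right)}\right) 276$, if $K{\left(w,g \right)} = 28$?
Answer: $-216384$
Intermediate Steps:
$\left(-812 + K{\left(-38,y \right)}\right) 276 = \left(-812 + 28\right) 276 = \left(-784\right) 276 = -216384$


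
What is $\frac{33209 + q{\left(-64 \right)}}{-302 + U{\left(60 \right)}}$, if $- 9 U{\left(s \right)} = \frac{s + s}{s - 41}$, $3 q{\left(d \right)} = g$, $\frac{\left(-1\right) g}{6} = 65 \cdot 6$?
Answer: $- \frac{1848453}{17254} \approx -107.13$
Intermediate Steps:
$g = -2340$ ($g = - 6 \cdot 65 \cdot 6 = \left(-6\right) 390 = -2340$)
$q{\left(d \right)} = -780$ ($q{\left(d \right)} = \frac{1}{3} \left(-2340\right) = -780$)
$U{\left(s \right)} = - \frac{2 s}{9 \left(-41 + s\right)}$ ($U{\left(s \right)} = - \frac{\left(s + s\right) \frac{1}{s - 41}}{9} = - \frac{2 s \frac{1}{-41 + s}}{9} = - \frac{2 s}{9 \left(-41 + s\right)}$)
$\frac{33209 + q{\left(-64 \right)}}{-302 + U{\left(60 \right)}} = \frac{33209 - 780}{-302 - \frac{120}{-369 + 9 \cdot 60}} = \frac{32429}{-302 - \frac{120}{-369 + 540}} = \frac{32429}{-302 - \frac{120}{171}} = \frac{32429}{-302 - 120 \cdot \frac{1}{171}} = \frac{32429}{-302 - \frac{40}{57}} = \frac{32429}{- \frac{17254}{57}} = 32429 \left(- \frac{57}{17254}\right) = - \frac{1848453}{17254}$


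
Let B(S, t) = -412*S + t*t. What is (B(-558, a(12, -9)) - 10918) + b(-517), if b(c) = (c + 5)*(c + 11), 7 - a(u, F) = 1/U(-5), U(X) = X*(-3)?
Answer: 107572066/225 ≈ 4.7810e+5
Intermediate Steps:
U(X) = -3*X
a(u, F) = 104/15 (a(u, F) = 7 - 1/((-3*(-5))) = 7 - 1/15 = 104/15)
b(c) = (5 + c)*(11 + c)
B(S, t) = t² - 412*S (B(S, t) = -412*S + t² = t² - 412*S)
(B(-558, a(12, -9)) - 10918) + b(-517) = (((104/15)² - 412*(-558)) - 10918) + (55 + (-517)² + 16*(-517)) = ((10816/225 + 229896) - 10918) + (55 + 267289 - 8272) = (51737416/225 - 10918) + 259072 = 49280866/225 + 259072 = 107572066/225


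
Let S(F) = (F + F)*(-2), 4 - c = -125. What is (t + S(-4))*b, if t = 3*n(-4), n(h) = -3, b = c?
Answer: 903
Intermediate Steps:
c = 129 (c = 4 - 1*(-125) = 4 + 125 = 129)
S(F) = -4*F (S(F) = (2*F)*(-2) = -4*F)
b = 129
t = -9 (t = 3*(-3) = -9)
(t + S(-4))*b = (-9 - 4*(-4))*129 = (-9 + 16)*129 = 7*129 = 903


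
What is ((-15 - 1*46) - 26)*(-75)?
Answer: 6525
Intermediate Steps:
((-15 - 1*46) - 26)*(-75) = ((-15 - 46) - 26)*(-75) = (-61 - 26)*(-75) = -87*(-75) = 6525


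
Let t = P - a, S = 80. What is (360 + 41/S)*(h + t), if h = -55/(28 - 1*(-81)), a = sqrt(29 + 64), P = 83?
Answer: 16208642/545 - 28841*sqrt(93)/80 ≈ 26264.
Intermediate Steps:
a = sqrt(93) ≈ 9.6436
h = -55/109 (h = -55/(28 + 81) = -55/109 ≈ -0.50459)
t = 83 - sqrt(93) ≈ 73.356
(360 + 41/S)*(h + t) = (360 + 41/80)*(-55/109 + (83 - sqrt(93))) = (360 + 41*(1/80))*(8992/109 - sqrt(93)) = (360 + 41/80)*(8992/109 - sqrt(93)) = 28841*(8992/109 - sqrt(93))/80 = 16208642/545 - 28841*sqrt(93)/80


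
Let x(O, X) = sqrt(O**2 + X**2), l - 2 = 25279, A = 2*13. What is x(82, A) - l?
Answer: -25281 + 10*sqrt(74) ≈ -25195.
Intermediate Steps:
A = 26
l = 25281 (l = 2 + 25279 = 25281)
x(82, A) - l = sqrt(82**2 + 26**2) - 1*25281 = sqrt(6724 + 676) - 25281 = sqrt(7400) - 25281 = 10*sqrt(74) - 25281 = -25281 + 10*sqrt(74)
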